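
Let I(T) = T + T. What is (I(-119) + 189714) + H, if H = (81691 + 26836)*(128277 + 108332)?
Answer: 25678654419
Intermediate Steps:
H = 25678464943 (H = 108527*236609 = 25678464943)
I(T) = 2*T
(I(-119) + 189714) + H = (2*(-119) + 189714) + 25678464943 = (-238 + 189714) + 25678464943 = 189476 + 25678464943 = 25678654419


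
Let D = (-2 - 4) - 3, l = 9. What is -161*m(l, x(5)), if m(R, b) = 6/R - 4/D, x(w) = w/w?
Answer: -1610/9 ≈ -178.89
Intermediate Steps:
D = -9 (D = -6 - 3 = -9)
x(w) = 1
m(R, b) = 4/9 + 6/R (m(R, b) = 6/R - 4/(-9) = 6/R - 4*(-⅑) = 6/R + 4/9 = 4/9 + 6/R)
-161*m(l, x(5)) = -161*(4/9 + 6/9) = -161*(4/9 + 6*(⅑)) = -161*(4/9 + ⅔) = -161*10/9 = -1610/9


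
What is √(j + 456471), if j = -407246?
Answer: 5*√1969 ≈ 221.87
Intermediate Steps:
√(j + 456471) = √(-407246 + 456471) = √49225 = 5*√1969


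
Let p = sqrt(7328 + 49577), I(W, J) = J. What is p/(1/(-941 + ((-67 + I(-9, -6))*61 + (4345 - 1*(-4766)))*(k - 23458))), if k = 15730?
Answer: -35997965*sqrt(56905) ≈ -8.5872e+9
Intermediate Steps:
p = sqrt(56905) ≈ 238.55
p/(1/(-941 + ((-67 + I(-9, -6))*61 + (4345 - 1*(-4766)))*(k - 23458))) = sqrt(56905)/(1/(-941 + ((-67 - 6)*61 + (4345 - 1*(-4766)))*(15730 - 23458))) = sqrt(56905)/(1/(-941 + (-73*61 + (4345 + 4766))*(-7728))) = sqrt(56905)/(1/(-941 + (-4453 + 9111)*(-7728))) = sqrt(56905)/(1/(-941 + 4658*(-7728))) = sqrt(56905)/(1/(-941 - 35997024)) = sqrt(56905)/(1/(-35997965)) = sqrt(56905)/(-1/35997965) = sqrt(56905)*(-35997965) = -35997965*sqrt(56905)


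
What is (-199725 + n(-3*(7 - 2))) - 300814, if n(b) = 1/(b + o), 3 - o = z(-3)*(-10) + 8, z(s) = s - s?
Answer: -10010781/20 ≈ -5.0054e+5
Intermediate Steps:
z(s) = 0
o = -5 (o = 3 - (0*(-10) + 8) = 3 - (0 + 8) = 3 - 1*8 = 3 - 8 = -5)
n(b) = 1/(-5 + b) (n(b) = 1/(b - 5) = 1/(-5 + b))
(-199725 + n(-3*(7 - 2))) - 300814 = (-199725 + 1/(-5 - 3*(7 - 2))) - 300814 = (-199725 + 1/(-5 - 3*5)) - 300814 = (-199725 + 1/(-5 - 15)) - 300814 = (-199725 + 1/(-20)) - 300814 = (-199725 - 1/20) - 300814 = -3994501/20 - 300814 = -10010781/20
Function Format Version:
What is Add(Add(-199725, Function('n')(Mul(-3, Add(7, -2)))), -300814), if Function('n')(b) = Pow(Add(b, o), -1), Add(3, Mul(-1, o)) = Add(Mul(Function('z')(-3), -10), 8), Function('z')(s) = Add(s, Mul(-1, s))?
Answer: Rational(-10010781, 20) ≈ -5.0054e+5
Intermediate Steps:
Function('z')(s) = 0
o = -5 (o = Add(3, Mul(-1, Add(Mul(0, -10), 8))) = Add(3, Mul(-1, Add(0, 8))) = Add(3, Mul(-1, 8)) = Add(3, -8) = -5)
Function('n')(b) = Pow(Add(-5, b), -1) (Function('n')(b) = Pow(Add(b, -5), -1) = Pow(Add(-5, b), -1))
Add(Add(-199725, Function('n')(Mul(-3, Add(7, -2)))), -300814) = Add(Add(-199725, Pow(Add(-5, Mul(-3, Add(7, -2))), -1)), -300814) = Add(Add(-199725, Pow(Add(-5, Mul(-3, 5)), -1)), -300814) = Add(Add(-199725, Pow(Add(-5, -15), -1)), -300814) = Add(Add(-199725, Pow(-20, -1)), -300814) = Add(Add(-199725, Rational(-1, 20)), -300814) = Add(Rational(-3994501, 20), -300814) = Rational(-10010781, 20)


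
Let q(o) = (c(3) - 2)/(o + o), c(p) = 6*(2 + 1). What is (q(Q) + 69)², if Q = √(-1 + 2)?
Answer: 5929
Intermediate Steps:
c(p) = 18 (c(p) = 6*3 = 18)
Q = 1 (Q = √1 = 1)
q(o) = 8/o (q(o) = (18 - 2)/(o + o) = 16/((2*o)) = 16*(1/(2*o)) = 8/o)
(q(Q) + 69)² = (8/1 + 69)² = (8*1 + 69)² = (8 + 69)² = 77² = 5929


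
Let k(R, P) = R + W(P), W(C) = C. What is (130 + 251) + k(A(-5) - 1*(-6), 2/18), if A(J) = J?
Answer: 3439/9 ≈ 382.11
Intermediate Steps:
k(R, P) = P + R (k(R, P) = R + P = P + R)
(130 + 251) + k(A(-5) - 1*(-6), 2/18) = (130 + 251) + (2/18 + (-5 - 1*(-6))) = 381 + (2*(1/18) + (-5 + 6)) = 381 + (⅑ + 1) = 381 + 10/9 = 3439/9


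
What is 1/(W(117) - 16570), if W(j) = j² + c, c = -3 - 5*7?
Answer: -1/2919 ≈ -0.00034258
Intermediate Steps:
c = -38 (c = -3 - 35 = -38)
W(j) = -38 + j² (W(j) = j² - 38 = -38 + j²)
1/(W(117) - 16570) = 1/((-38 + 117²) - 16570) = 1/((-38 + 13689) - 16570) = 1/(13651 - 16570) = 1/(-2919) = -1/2919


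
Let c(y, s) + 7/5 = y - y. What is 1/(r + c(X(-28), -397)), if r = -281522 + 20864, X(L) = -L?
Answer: -5/1303297 ≈ -3.8364e-6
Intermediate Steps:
c(y, s) = -7/5 (c(y, s) = -7/5 + (y - y) = -7/5 + 0 = -7/5)
r = -260658
1/(r + c(X(-28), -397)) = 1/(-260658 - 7/5) = 1/(-1303297/5) = -5/1303297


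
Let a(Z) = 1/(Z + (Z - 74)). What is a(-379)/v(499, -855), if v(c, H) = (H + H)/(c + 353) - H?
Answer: -71/50388000 ≈ -1.4091e-6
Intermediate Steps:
a(Z) = 1/(-74 + 2*Z) (a(Z) = 1/(Z + (-74 + Z)) = 1/(-74 + 2*Z))
v(c, H) = -H + 2*H/(353 + c) (v(c, H) = (2*H)/(353 + c) - H = 2*H/(353 + c) - H = -H + 2*H/(353 + c))
a(-379)/v(499, -855) = (1/(2*(-37 - 379)))/((-1*(-855)*(351 + 499)/(353 + 499))) = ((½)/(-416))/((-1*(-855)*850/852)) = ((½)*(-1/416))/((-1*(-855)*1/852*850)) = -1/(832*121125/142) = -1/832*142/121125 = -71/50388000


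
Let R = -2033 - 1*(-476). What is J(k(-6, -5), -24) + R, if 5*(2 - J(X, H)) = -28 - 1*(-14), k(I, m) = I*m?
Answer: -7761/5 ≈ -1552.2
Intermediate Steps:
J(X, H) = 24/5 (J(X, H) = 2 - (-28 - 1*(-14))/5 = 2 - (-28 + 14)/5 = 2 - ⅕*(-14) = 2 + 14/5 = 24/5)
R = -1557 (R = -2033 + 476 = -1557)
J(k(-6, -5), -24) + R = 24/5 - 1557 = -7761/5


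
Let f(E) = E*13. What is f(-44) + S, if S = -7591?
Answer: -8163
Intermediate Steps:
f(E) = 13*E
f(-44) + S = 13*(-44) - 7591 = -572 - 7591 = -8163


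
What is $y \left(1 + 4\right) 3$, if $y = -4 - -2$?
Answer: $-30$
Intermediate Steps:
$y = -2$ ($y = -4 + 2 = -2$)
$y \left(1 + 4\right) 3 = - 2 \left(1 + 4\right) 3 = \left(-2\right) 5 \cdot 3 = \left(-10\right) 3 = -30$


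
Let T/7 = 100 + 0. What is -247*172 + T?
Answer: -41784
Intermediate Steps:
T = 700 (T = 7*(100 + 0) = 7*100 = 700)
-247*172 + T = -247*172 + 700 = -42484 + 700 = -41784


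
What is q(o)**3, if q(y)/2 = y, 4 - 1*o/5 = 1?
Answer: 27000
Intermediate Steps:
o = 15 (o = 20 - 5*1 = 20 - 5 = 15)
q(y) = 2*y
q(o)**3 = (2*15)**3 = 30**3 = 27000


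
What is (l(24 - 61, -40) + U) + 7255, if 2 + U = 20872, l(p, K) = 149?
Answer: 28274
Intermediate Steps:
U = 20870 (U = -2 + 20872 = 20870)
(l(24 - 61, -40) + U) + 7255 = (149 + 20870) + 7255 = 21019 + 7255 = 28274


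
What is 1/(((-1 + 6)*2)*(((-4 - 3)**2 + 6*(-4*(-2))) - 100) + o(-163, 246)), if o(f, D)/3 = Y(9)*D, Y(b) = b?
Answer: 1/6612 ≈ 0.00015124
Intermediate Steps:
o(f, D) = 27*D (o(f, D) = 3*(9*D) = 27*D)
1/(((-1 + 6)*2)*(((-4 - 3)**2 + 6*(-4*(-2))) - 100) + o(-163, 246)) = 1/(((-1 + 6)*2)*(((-4 - 3)**2 + 6*(-4*(-2))) - 100) + 27*246) = 1/((5*2)*(((-7)**2 + 6*8) - 100) + 6642) = 1/(10*((49 + 48) - 100) + 6642) = 1/(10*(97 - 100) + 6642) = 1/(10*(-3) + 6642) = 1/(-30 + 6642) = 1/6612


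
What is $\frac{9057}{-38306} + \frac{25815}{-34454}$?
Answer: $- \frac{3039531}{3083633} \approx -0.9857$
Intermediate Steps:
$\frac{9057}{-38306} + \frac{25815}{-34454} = 9057 \left(- \frac{1}{38306}\right) + 25815 \left(- \frac{1}{34454}\right) = - \frac{9057}{38306} - \frac{25815}{34454} = - \frac{3039531}{3083633}$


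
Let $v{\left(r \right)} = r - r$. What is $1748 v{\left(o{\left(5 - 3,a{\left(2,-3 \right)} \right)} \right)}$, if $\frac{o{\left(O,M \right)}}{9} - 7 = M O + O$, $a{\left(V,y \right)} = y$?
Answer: $0$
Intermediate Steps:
$o{\left(O,M \right)} = 63 + 9 O + 9 M O$ ($o{\left(O,M \right)} = 63 + 9 \left(M O + O\right) = 63 + 9 \left(O + M O\right) = 63 + \left(9 O + 9 M O\right) = 63 + 9 O + 9 M O$)
$v{\left(r \right)} = 0$
$1748 v{\left(o{\left(5 - 3,a{\left(2,-3 \right)} \right)} \right)} = 1748 \cdot 0 = 0$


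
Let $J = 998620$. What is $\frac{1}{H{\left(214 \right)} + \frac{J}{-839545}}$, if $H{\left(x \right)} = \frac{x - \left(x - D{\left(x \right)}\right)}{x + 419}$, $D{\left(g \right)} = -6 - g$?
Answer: $- \frac{15183771}{23337896} \approx -0.65061$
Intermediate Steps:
$H{\left(x \right)} = \frac{-6 - x}{419 + x}$ ($H{\left(x \right)} = \frac{x - \left(6 + 2 x\right)}{x + 419} = \frac{x - \left(6 + 2 x\right)}{419 + x} = \frac{-6 - x}{419 + x}$)
$\frac{1}{H{\left(214 \right)} + \frac{J}{-839545}} = \frac{1}{\frac{-6 - 214}{419 + 214} + \frac{998620}{-839545}} = \frac{1}{\frac{-6 - 214}{633} + 998620 \left(- \frac{1}{839545}\right)} = \frac{1}{\frac{1}{633} \left(-220\right) - \frac{28532}{23987}} = \frac{1}{- \frac{220}{633} - \frac{28532}{23987}} = \frac{1}{- \frac{23337896}{15183771}} = - \frac{15183771}{23337896}$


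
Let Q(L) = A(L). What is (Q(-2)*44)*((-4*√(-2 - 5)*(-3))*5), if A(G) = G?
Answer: -5280*I*√7 ≈ -13970.0*I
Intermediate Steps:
Q(L) = L
(Q(-2)*44)*((-4*√(-2 - 5)*(-3))*5) = (-2*44)*((-4*√(-2 - 5)*(-3))*5) = -88*-4*I*√7*(-3)*5 = -88*12*I*√7*5 = -5280*I*√7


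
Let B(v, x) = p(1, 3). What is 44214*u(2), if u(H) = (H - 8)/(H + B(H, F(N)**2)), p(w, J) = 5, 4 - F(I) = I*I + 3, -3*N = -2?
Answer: -265284/7 ≈ -37898.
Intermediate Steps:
N = 2/3 (N = -1/3*(-2) = 2/3 ≈ 0.66667)
F(I) = 1 - I**2 (F(I) = 4 - (I*I + 3) = 4 - (I**2 + 3) = 4 - (3 + I**2) = 4 + (-3 - I**2) = 1 - I**2)
B(v, x) = 5
u(H) = (-8 + H)/(5 + H) (u(H) = (H - 8)/(H + 5) = (-8 + H)/(5 + H))
44214*u(2) = 44214*((-8 + 2)/(5 + 2)) = 44214*(-6/7) = -265284/7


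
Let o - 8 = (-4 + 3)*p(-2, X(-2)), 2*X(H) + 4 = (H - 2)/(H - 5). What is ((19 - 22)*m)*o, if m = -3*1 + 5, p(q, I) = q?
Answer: -60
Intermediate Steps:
X(H) = -2 + (-2 + H)/(2*(-5 + H)) (X(H) = -2 + ((H - 2)/(H - 5))/2 = -2 + ((-2 + H)/(-5 + H))/2 = -2 + (-2 + H)/(2*(-5 + H)))
o = 10 (o = 8 + (-4 + 3)*(-2) = 8 - 1*(-2) = 8 + 2 = 10)
m = 2 (m = -3 + 5 = 2)
((19 - 22)*m)*o = ((19 - 22)*2)*10 = -3*2*10 = -6*10 = -60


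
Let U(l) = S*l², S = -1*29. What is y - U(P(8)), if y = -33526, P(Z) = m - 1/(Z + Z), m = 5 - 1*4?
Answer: -8576131/256 ≈ -33501.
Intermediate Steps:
m = 1 (m = 5 - 4 = 1)
S = -29
P(Z) = 1 - 1/(2*Z) (P(Z) = 1 - 1/(Z + Z) = 1 - 1/(2*Z))
U(l) = -29*l²
y - U(P(8)) = -33526 - (-29)*((-½ + 8)/8)² = -33526 - (-29)*((⅛)*(15/2))² = -33526 - (-29)*(15/16)² = -33526 - (-29)*225/256 = -33526 - 1*(-6525/256) = -33526 + 6525/256 = -8576131/256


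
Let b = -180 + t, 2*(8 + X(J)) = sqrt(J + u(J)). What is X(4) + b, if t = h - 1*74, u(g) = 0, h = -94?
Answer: -355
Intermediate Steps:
t = -168 (t = -94 - 1*74 = -94 - 74 = -168)
X(J) = -8 + sqrt(J)/2 (X(J) = -8 + sqrt(J + 0)/2 = -8 + sqrt(J)/2)
b = -348 (b = -180 - 168 = -348)
X(4) + b = (-8 + sqrt(4)/2) - 348 = (-8 + (1/2)*2) - 348 = (-8 + 1) - 348 = -7 - 348 = -355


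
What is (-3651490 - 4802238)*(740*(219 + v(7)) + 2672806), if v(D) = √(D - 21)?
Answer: -23965186080448 - 6255758720*I*√14 ≈ -2.3965e+13 - 2.3407e+10*I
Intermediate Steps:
v(D) = √(-21 + D)
(-3651490 - 4802238)*(740*(219 + v(7)) + 2672806) = (-3651490 - 4802238)*(740*(219 + √(-21 + 7)) + 2672806) = -8453728*(740*(219 + √(-14)) + 2672806) = -8453728*(740*(219 + I*√14) + 2672806) = -8453728*((162060 + 740*I*√14) + 2672806) = -8453728*(2834866 + 740*I*√14) = -23965186080448 - 6255758720*I*√14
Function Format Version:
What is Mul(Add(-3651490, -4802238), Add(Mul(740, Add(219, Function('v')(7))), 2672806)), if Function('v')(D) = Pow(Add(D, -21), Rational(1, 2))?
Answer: Add(-23965186080448, Mul(-6255758720, I, Pow(14, Rational(1, 2)))) ≈ Add(-2.3965e+13, Mul(-2.3407e+10, I))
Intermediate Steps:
Function('v')(D) = Pow(Add(-21, D), Rational(1, 2))
Mul(Add(-3651490, -4802238), Add(Mul(740, Add(219, Function('v')(7))), 2672806)) = Mul(Add(-3651490, -4802238), Add(Mul(740, Add(219, Pow(Add(-21, 7), Rational(1, 2)))), 2672806)) = Mul(-8453728, Add(Mul(740, Add(219, Pow(-14, Rational(1, 2)))), 2672806)) = Mul(-8453728, Add(Mul(740, Add(219, Mul(I, Pow(14, Rational(1, 2))))), 2672806)) = Mul(-8453728, Add(Add(162060, Mul(740, I, Pow(14, Rational(1, 2)))), 2672806)) = Mul(-8453728, Add(2834866, Mul(740, I, Pow(14, Rational(1, 2))))) = Add(-23965186080448, Mul(-6255758720, I, Pow(14, Rational(1, 2))))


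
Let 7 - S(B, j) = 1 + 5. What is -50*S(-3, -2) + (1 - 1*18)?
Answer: -67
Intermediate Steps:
S(B, j) = 1 (S(B, j) = 7 - (1 + 5) = 7 - 1*6 = 7 - 6 = 1)
-50*S(-3, -2) + (1 - 1*18) = -50*1 + (1 - 1*18) = -50 + (1 - 18) = -50 - 17 = -67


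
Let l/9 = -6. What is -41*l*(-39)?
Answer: -86346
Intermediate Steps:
l = -54 (l = 9*(-6) = -54)
-41*l*(-39) = -41*(-54)*(-39) = 2214*(-39) = -86346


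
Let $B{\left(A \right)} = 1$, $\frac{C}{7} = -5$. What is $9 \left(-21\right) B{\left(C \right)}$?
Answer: $-189$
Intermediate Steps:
$C = -35$ ($C = 7 \left(-5\right) = -35$)
$9 \left(-21\right) B{\left(C \right)} = 9 \left(-21\right) 1 = \left(-189\right) 1 = -189$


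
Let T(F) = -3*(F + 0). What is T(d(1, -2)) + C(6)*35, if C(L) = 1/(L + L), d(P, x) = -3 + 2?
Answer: 71/12 ≈ 5.9167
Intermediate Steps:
d(P, x) = -1
T(F) = -3*F
C(L) = 1/(2*L)
T(d(1, -2)) + C(6)*35 = -3*(-1) + ((½)/6)*35 = 3 + ((½)*(⅙))*35 = 3 + (1/12)*35 = 3 + 35/12 = 71/12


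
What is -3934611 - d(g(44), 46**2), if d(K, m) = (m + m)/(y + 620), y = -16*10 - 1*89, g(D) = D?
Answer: -1459744913/371 ≈ -3.9346e+6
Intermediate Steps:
y = -249 (y = -160 - 89 = -249)
d(K, m) = 2*m/371 (d(K, m) = (m + m)/(-249 + 620) = (2*m)/371 = (2*m)*(1/371) = 2*m/371)
-3934611 - d(g(44), 46**2) = -3934611 - 2*46**2/371 = -3934611 - 2*2116/371 = -3934611 - 1*4232/371 = -3934611 - 4232/371 = -1459744913/371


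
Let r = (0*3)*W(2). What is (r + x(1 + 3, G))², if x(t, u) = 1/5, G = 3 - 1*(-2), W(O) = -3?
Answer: 1/25 ≈ 0.040000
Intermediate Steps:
G = 5 (G = 3 + 2 = 5)
r = 0 (r = (0*3)*(-3) = 0*(-3) = 0)
x(t, u) = ⅕
(r + x(1 + 3, G))² = (0 + ⅕)² = (⅕)² = 1/25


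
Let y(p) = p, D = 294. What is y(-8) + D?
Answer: 286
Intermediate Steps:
y(-8) + D = -8 + 294 = 286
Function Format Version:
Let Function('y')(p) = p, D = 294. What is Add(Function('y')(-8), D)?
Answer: 286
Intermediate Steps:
Add(Function('y')(-8), D) = Add(-8, 294) = 286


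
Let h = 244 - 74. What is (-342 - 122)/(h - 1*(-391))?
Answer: -464/561 ≈ -0.82709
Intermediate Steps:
h = 170
(-342 - 122)/(h - 1*(-391)) = (-342 - 122)/(170 - 1*(-391)) = -464/(170 + 391) = -464/561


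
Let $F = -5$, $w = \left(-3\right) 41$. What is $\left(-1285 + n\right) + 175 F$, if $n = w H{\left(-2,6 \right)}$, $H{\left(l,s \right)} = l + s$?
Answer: $-2652$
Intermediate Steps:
$w = -123$
$n = -492$ ($n = - 123 \left(-2 + 6\right) = \left(-123\right) 4 = -492$)
$\left(-1285 + n\right) + 175 F = \left(-1285 - 492\right) + 175 \left(-5\right) = -1777 - 875 = -2652$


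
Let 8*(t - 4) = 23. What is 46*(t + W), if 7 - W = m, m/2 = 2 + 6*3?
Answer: -4807/4 ≈ -1201.8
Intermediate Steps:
m = 40 (m = 2*(2 + 6*3) = 2*(2 + 18) = 2*20 = 40)
t = 55/8 (t = 4 + (⅛)*23 = 4 + 23/8 = 55/8 ≈ 6.8750)
W = -33 (W = 7 - 1*40 = 7 - 40 = -33)
46*(t + W) = 46*(55/8 - 33) = 46*(-209/8) = -4807/4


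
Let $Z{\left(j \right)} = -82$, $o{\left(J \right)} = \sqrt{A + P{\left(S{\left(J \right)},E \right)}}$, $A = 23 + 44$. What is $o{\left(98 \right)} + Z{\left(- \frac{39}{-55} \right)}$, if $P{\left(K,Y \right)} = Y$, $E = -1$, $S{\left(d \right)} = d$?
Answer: $-82 + \sqrt{66} \approx -73.876$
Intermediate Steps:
$A = 67$
$o{\left(J \right)} = \sqrt{66}$ ($o{\left(J \right)} = \sqrt{67 - 1} = \sqrt{66}$)
$o{\left(98 \right)} + Z{\left(- \frac{39}{-55} \right)} = \sqrt{66} - 82 = -82 + \sqrt{66}$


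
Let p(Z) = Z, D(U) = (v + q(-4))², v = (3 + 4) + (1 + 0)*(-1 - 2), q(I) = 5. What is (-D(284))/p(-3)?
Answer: 27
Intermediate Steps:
v = 4 (v = 7 + 1*(-3) = 7 - 3 = 4)
D(U) = 81 (D(U) = (4 + 5)² = 9² = 81)
(-D(284))/p(-3) = -1*81/(-3) = -81*(-⅓) = 27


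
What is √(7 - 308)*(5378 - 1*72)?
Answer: 5306*I*√301 ≈ 92056.0*I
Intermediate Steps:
√(7 - 308)*(5378 - 1*72) = √(-301)*(5378 - 72) = (I*√301)*5306 = 5306*I*√301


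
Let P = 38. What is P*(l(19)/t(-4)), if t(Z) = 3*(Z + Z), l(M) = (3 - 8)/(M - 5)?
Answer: 95/168 ≈ 0.56548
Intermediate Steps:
l(M) = -5/(-5 + M)
t(Z) = 6*Z (t(Z) = 3*(2*Z) = 6*Z)
P*(l(19)/t(-4)) = 38*((-5/(-5 + 19))/((6*(-4)))) = 38*(-5/14/(-24)) = 38*(-5*1/14*(-1/24)) = 38*(-5/14*(-1/24)) = 38*(5/336) = 95/168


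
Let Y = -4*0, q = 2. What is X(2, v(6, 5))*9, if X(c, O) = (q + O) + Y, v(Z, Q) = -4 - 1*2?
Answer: -36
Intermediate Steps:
v(Z, Q) = -6 (v(Z, Q) = -4 - 2 = -6)
Y = 0
X(c, O) = 2 + O (X(c, O) = (2 + O) + 0 = 2 + O)
X(2, v(6, 5))*9 = (2 - 6)*9 = -4*9 = -36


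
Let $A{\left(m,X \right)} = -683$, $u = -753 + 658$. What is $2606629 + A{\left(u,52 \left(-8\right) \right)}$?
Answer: $2605946$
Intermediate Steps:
$u = -95$
$2606629 + A{\left(u,52 \left(-8\right) \right)} = 2606629 - 683 = 2605946$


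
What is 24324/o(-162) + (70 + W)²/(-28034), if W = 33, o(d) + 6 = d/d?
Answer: -681952061/140170 ≈ -4865.2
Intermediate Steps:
o(d) = -5 (o(d) = -6 + d/d = -6 + 1 = -5)
24324/o(-162) + (70 + W)²/(-28034) = 24324/(-5) + (70 + 33)²/(-28034) = 24324*(-⅕) + 103²*(-1/28034) = -24324/5 + 10609*(-1/28034) = -24324/5 - 10609/28034 = -681952061/140170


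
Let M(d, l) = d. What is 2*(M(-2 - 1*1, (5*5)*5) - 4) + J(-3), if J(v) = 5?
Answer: -9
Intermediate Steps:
2*(M(-2 - 1*1, (5*5)*5) - 4) + J(-3) = 2*((-2 - 1*1) - 4) + 5 = 2*((-2 - 1) - 4) + 5 = 2*(-3 - 4) + 5 = 2*(-7) + 5 = -14 + 5 = -9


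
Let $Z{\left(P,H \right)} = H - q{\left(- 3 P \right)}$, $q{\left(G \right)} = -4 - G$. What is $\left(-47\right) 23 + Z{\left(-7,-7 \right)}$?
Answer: $-1063$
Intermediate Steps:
$Z{\left(P,H \right)} = 4 + H - 3 P$ ($Z{\left(P,H \right)} = H - \left(-4 - - 3 P\right) = H - \left(-4 + 3 P\right) = 4 + H - 3 P$)
$\left(-47\right) 23 + Z{\left(-7,-7 \right)} = \left(-47\right) 23 - -18 = -1081 + \left(4 - 7 + 21\right) = -1081 + 18 = -1063$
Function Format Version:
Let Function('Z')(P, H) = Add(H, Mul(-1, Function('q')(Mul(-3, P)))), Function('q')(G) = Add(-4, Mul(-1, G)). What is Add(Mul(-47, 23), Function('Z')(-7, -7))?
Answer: -1063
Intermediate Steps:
Function('Z')(P, H) = Add(4, H, Mul(-3, P)) (Function('Z')(P, H) = Add(H, Mul(-1, Add(-4, Mul(-1, Mul(-3, P))))) = Add(H, Mul(-1, Add(-4, Mul(3, P)))) = Add(H, Add(4, Mul(-3, P))) = Add(4, H, Mul(-3, P)))
Add(Mul(-47, 23), Function('Z')(-7, -7)) = Add(Mul(-47, 23), Add(4, -7, Mul(-3, -7))) = Add(-1081, Add(4, -7, 21)) = Add(-1081, 18) = -1063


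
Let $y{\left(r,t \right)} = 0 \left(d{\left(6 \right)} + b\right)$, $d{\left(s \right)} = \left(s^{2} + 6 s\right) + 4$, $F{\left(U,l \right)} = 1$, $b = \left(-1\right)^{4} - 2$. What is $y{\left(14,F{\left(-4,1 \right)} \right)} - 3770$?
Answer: $-3770$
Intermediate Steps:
$b = -1$ ($b = 1 - 2 = -1$)
$d{\left(s \right)} = 4 + s^{2} + 6 s$
$y{\left(r,t \right)} = 0$ ($y{\left(r,t \right)} = 0 \left(\left(4 + 6^{2} + 6 \cdot 6\right) - 1\right) = 0 \left(\left(4 + 36 + 36\right) - 1\right) = 0 \left(76 - 1\right) = 0 \cdot 75 = 0$)
$y{\left(14,F{\left(-4,1 \right)} \right)} - 3770 = 0 - 3770 = -3770$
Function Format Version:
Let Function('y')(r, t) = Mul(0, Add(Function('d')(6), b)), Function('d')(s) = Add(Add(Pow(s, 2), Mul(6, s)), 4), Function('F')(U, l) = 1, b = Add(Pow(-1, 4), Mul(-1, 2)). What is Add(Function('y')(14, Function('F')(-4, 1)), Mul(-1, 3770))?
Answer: -3770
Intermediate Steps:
b = -1 (b = Add(1, -2) = -1)
Function('d')(s) = Add(4, Pow(s, 2), Mul(6, s))
Function('y')(r, t) = 0 (Function('y')(r, t) = Mul(0, Add(Add(4, Pow(6, 2), Mul(6, 6)), -1)) = Mul(0, Add(Add(4, 36, 36), -1)) = Mul(0, Add(76, -1)) = Mul(0, 75) = 0)
Add(Function('y')(14, Function('F')(-4, 1)), Mul(-1, 3770)) = Add(0, Mul(-1, 3770)) = Add(0, -3770) = -3770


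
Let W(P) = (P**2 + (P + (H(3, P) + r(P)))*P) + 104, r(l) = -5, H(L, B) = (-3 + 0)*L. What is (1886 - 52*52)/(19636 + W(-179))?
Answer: -409/43164 ≈ -0.0094755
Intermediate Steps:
H(L, B) = -3*L
W(P) = 104 + P**2 + P*(-14 + P) (W(P) = (P**2 + (P + (-3*3 - 5))*P) + 104 = (P**2 + (P + (-9 - 5))*P) + 104 = (P**2 + (P - 14)*P) + 104 = (P**2 + (-14 + P)*P) + 104 = (P**2 + P*(-14 + P)) + 104 = 104 + P**2 + P*(-14 + P))
(1886 - 52*52)/(19636 + W(-179)) = (1886 - 52*52)/(19636 + (104 - 14*(-179) + 2*(-179)**2)) = (1886 - 2704)/(19636 + (104 + 2506 + 2*32041)) = -818/(19636 + (104 + 2506 + 64082)) = -818/(19636 + 66692) = -818/86328 = -818*1/86328 = -409/43164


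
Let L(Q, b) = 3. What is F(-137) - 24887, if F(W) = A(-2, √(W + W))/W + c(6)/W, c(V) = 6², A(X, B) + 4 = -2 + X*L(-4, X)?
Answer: -3409543/137 ≈ -24887.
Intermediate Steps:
A(X, B) = -6 + 3*X (A(X, B) = -4 + (-2 + X*3) = -4 + (-2 + 3*X) = -6 + 3*X)
c(V) = 36
F(W) = 24/W (F(W) = (-6 + 3*(-2))/W + 36/W = (-6 - 6)/W + 36/W = -12/W + 36/W = 24/W)
F(-137) - 24887 = 24/(-137) - 24887 = 24*(-1/137) - 24887 = -24/137 - 24887 = -3409543/137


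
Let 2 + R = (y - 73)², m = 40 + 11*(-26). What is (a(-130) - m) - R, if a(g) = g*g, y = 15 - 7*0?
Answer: 13784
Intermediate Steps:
y = 15 (y = 15 + 0 = 15)
m = -246 (m = 40 - 286 = -246)
a(g) = g²
R = 3362 (R = -2 + (15 - 73)² = -2 + (-58)² = -2 + 3364 = 3362)
(a(-130) - m) - R = ((-130)² - 1*(-246)) - 1*3362 = (16900 + 246) - 3362 = 17146 - 3362 = 13784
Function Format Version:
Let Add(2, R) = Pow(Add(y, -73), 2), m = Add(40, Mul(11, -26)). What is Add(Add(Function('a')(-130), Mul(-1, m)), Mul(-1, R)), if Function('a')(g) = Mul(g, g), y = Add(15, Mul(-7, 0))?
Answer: 13784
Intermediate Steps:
y = 15 (y = Add(15, 0) = 15)
m = -246 (m = Add(40, -286) = -246)
Function('a')(g) = Pow(g, 2)
R = 3362 (R = Add(-2, Pow(Add(15, -73), 2)) = Add(-2, Pow(-58, 2)) = Add(-2, 3364) = 3362)
Add(Add(Function('a')(-130), Mul(-1, m)), Mul(-1, R)) = Add(Add(Pow(-130, 2), Mul(-1, -246)), Mul(-1, 3362)) = Add(Add(16900, 246), -3362) = Add(17146, -3362) = 13784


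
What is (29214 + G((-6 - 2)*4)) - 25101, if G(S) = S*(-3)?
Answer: 4209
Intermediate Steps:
G(S) = -3*S
(29214 + G((-6 - 2)*4)) - 25101 = (29214 - 3*(-6 - 2)*4) - 25101 = (29214 - (-24)*4) - 25101 = (29214 - 3*(-32)) - 25101 = (29214 + 96) - 25101 = 29310 - 25101 = 4209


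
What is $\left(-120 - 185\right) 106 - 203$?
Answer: $-32533$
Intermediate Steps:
$\left(-120 - 185\right) 106 - 203 = \left(-305\right) 106 - 203 = -32330 - 203 = -32533$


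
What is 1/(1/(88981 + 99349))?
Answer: 188330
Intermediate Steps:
1/(1/(88981 + 99349)) = 1/(1/188330) = 188330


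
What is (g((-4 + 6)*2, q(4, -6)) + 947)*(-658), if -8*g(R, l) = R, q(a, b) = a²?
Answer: -622797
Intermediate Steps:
g(R, l) = -R/8
(g((-4 + 6)*2, q(4, -6)) + 947)*(-658) = (-(-4 + 6)*2/8 + 947)*(-658) = (-2/4 + 947)*(-658) = (-⅛*4 + 947)*(-658) = (-½ + 947)*(-658) = (1893/2)*(-658) = -622797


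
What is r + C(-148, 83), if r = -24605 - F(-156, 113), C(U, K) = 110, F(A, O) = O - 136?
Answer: -24472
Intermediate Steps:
F(A, O) = -136 + O
r = -24582 (r = -24605 - (-136 + 113) = -24605 - 1*(-23) = -24605 + 23 = -24582)
r + C(-148, 83) = -24582 + 110 = -24472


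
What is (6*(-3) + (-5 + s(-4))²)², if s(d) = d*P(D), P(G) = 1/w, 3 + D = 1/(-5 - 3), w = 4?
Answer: 324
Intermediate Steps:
D = -25/8 (D = -3 + 1/(-5 - 3) = -3 + 1/(-8) = -3 - ⅛ = -25/8 ≈ -3.1250)
P(G) = ¼ (P(G) = 1/4 = ¼)
s(d) = d/4 (s(d) = d*(¼) = d/4)
(6*(-3) + (-5 + s(-4))²)² = (6*(-3) + (-5 + (¼)*(-4))²)² = (-18 + (-5 - 1)²)² = (-18 + (-6)²)² = (-18 + 36)² = 18² = 324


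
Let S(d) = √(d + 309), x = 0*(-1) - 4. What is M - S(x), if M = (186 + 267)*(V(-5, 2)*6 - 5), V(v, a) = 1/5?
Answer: -8607/5 - √305 ≈ -1738.9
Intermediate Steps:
V(v, a) = ⅕
x = -4 (x = 0 - 4 = -4)
S(d) = √(309 + d)
M = -8607/5 (M = (186 + 267)*((⅕)*6 - 5) = 453*(6/5 - 5) = 453*(-19/5) = -8607/5 ≈ -1721.4)
M - S(x) = -8607/5 - √(309 - 4) = -8607/5 - √305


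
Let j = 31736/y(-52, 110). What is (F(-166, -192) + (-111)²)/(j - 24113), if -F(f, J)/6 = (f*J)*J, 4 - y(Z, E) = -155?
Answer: -5839889535/3802231 ≈ -1535.9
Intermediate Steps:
y(Z, E) = 159 (y(Z, E) = 4 - 1*(-155) = 4 + 155 = 159)
F(f, J) = -6*f*J² (F(f, J) = -6*f*J*J = -6*J*f*J = -6*f*J²)
j = 31736/159 ≈ 199.60
(F(-166, -192) + (-111)²)/(j - 24113) = (-6*(-166)*(-192)² + (-111)²)/(31736/159 - 24113) = (-6*(-166)*36864 + 12321)/(-3802231/159) = (36716544 + 12321)*(-159/3802231) = 36728865*(-159/3802231) = -5839889535/3802231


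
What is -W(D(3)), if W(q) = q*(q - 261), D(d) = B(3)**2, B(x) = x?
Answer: 2268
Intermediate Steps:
D(d) = 9 (D(d) = 3**2 = 9)
W(q) = q*(-261 + q)
-W(D(3)) = -9*(-261 + 9) = -9*(-252) = -1*(-2268) = 2268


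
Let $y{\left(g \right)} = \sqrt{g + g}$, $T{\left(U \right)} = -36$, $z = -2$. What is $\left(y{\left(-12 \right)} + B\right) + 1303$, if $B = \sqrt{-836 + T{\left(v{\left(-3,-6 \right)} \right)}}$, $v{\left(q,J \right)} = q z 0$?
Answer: $1303 + 2 i \sqrt{6} + 2 i \sqrt{218} \approx 1303.0 + 34.429 i$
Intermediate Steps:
$v{\left(q,J \right)} = 0$ ($v{\left(q,J \right)} = q \left(-2\right) 0 = - 2 q 0 = 0$)
$B = 2 i \sqrt{218}$ ($B = \sqrt{-836 - 36} = \sqrt{-872} = 2 i \sqrt{218} \approx 29.53 i$)
$y{\left(g \right)} = \sqrt{2} \sqrt{g}$ ($y{\left(g \right)} = \sqrt{2 g} = \sqrt{2} \sqrt{g}$)
$\left(y{\left(-12 \right)} + B\right) + 1303 = \left(\sqrt{2} \sqrt{-12} + 2 i \sqrt{218}\right) + 1303 = \left(\sqrt{2} \cdot 2 i \sqrt{3} + 2 i \sqrt{218}\right) + 1303 = \left(2 i \sqrt{6} + 2 i \sqrt{218}\right) + 1303 = 1303 + 2 i \sqrt{6} + 2 i \sqrt{218}$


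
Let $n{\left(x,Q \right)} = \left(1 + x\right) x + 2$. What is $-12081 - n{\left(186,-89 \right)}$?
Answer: $-46865$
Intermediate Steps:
$n{\left(x,Q \right)} = 2 + x \left(1 + x\right)$ ($n{\left(x,Q \right)} = x \left(1 + x\right) + 2 = 2 + x \left(1 + x\right)$)
$-12081 - n{\left(186,-89 \right)} = -12081 - \left(2 + 186 + 186^{2}\right) = -12081 - \left(2 + 186 + 34596\right) = -12081 - 34784 = -46865$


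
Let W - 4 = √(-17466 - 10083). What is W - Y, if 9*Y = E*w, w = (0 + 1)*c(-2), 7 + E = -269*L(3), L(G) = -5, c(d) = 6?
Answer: -888 + 3*I*√3061 ≈ -888.0 + 165.98*I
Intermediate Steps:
W = 4 + 3*I*√3061 (W = 4 + √(-17466 - 10083) = 4 + √(-27549) = 4 + 3*I*√3061 ≈ 4.0 + 165.98*I)
E = 1338 (E = -7 - 269*(-5) = -7 + 1345 = 1338)
w = 6 (w = (0 + 1)*6 = 1*6 = 6)
Y = 892 (Y = (1338*6)/9 = (⅑)*8028 = 892)
W - Y = (4 + 3*I*√3061) - 1*892 = (4 + 3*I*√3061) - 892 = -888 + 3*I*√3061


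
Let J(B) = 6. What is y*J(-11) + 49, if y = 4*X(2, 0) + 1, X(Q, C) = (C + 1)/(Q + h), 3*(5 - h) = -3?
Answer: 58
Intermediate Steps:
h = 6 (h = 5 - 1/3*(-3) = 5 + 1 = 6)
X(Q, C) = (1 + C)/(6 + Q) (X(Q, C) = (C + 1)/(Q + 6) = (1 + C)/(6 + Q))
y = 3/2 (y = 4*((1 + 0)/(6 + 2)) + 1 = 4*(1/8) + 1 = 1/2 + 1 = 3/2 ≈ 1.5000)
y*J(-11) + 49 = (3/2)*6 + 49 = 9 + 49 = 58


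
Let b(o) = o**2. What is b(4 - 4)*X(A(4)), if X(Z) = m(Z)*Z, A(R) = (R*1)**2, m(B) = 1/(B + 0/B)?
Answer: 0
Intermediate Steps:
m(B) = 1/B (m(B) = 1/(B + 0) = 1/B)
A(R) = R**2
X(Z) = 1 (X(Z) = Z/Z = 1)
b(4 - 4)*X(A(4)) = (4 - 4)**2*1 = 0**2*1 = 0*1 = 0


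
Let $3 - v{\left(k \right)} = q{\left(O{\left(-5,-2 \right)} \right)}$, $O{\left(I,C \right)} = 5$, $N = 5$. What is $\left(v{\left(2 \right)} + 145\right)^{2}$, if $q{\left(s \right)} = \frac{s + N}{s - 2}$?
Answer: $\frac{188356}{9} \approx 20928.0$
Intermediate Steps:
$q{\left(s \right)} = \frac{5 + s}{-2 + s}$ ($q{\left(s \right)} = \frac{s + 5}{s - 2} = \frac{5 + s}{-2 + s}$)
$v{\left(k \right)} = - \frac{1}{3}$ ($v{\left(k \right)} = 3 - \frac{5 + 5}{-2 + 5} = 3 - \frac{1}{3} \cdot 10 = 3 - \frac{10}{3} = - \frac{1}{3}$)
$\left(v{\left(2 \right)} + 145\right)^{2} = \left(- \frac{1}{3} + 145\right)^{2} = \left(\frac{434}{3}\right)^{2} = \frac{188356}{9}$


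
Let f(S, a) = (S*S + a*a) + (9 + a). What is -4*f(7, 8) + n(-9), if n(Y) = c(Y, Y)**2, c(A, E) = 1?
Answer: -519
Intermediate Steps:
n(Y) = 1 (n(Y) = 1**2 = 1)
f(S, a) = 9 + a + S**2 + a**2 (f(S, a) = (S**2 + a**2) + (9 + a) = 9 + a + S**2 + a**2)
-4*f(7, 8) + n(-9) = -4*(9 + 8 + 7**2 + 8**2) + 1 = -4*(9 + 8 + 49 + 64) + 1 = -4*130 + 1 = -520 + 1 = -519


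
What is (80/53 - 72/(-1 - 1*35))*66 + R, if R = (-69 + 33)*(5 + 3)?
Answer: -2988/53 ≈ -56.377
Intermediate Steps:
R = -288 (R = -36*8 = -288)
(80/53 - 72/(-1 - 1*35))*66 + R = (80/53 - 72/(-1 - 1*35))*66 - 288 = (80*(1/53) - 72/(-1 - 35))*66 - 288 = (80/53 - 72/(-36))*66 - 288 = (80/53 - 72*(-1/36))*66 - 288 = (80/53 + 2)*66 - 288 = (186/53)*66 - 288 = 12276/53 - 288 = -2988/53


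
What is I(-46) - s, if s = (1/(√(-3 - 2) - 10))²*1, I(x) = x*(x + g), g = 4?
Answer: (38640*√5 + 183539*I)/(5*(4*√5 + 19*I)) ≈ 1932.0 - 0.0040562*I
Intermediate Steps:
I(x) = x*(4 + x) (I(x) = x*(x + 4) = x*(4 + x))
s = (-10 + I*√5)⁻² (s = (1/(√(-5) - 10))²*1 = (1/(I*√5 - 10))²*1 = (1/(-10 + I*√5))²*1 = 1/(-10 + I*√5)² = (-10 + I*√5)⁻² ≈ 0.0086168 + 0.0040564*I)
I(-46) - s = -46*(4 - 46) - 1/(10 - I*√5)² = -46*(-42) - 1/(10 - I*√5)² = 1932 - 1/(10 - I*√5)²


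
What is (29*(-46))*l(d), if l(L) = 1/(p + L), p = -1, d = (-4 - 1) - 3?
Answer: 1334/9 ≈ 148.22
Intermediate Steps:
d = -8 (d = -5 - 3 = -8)
l(L) = 1/(-1 + L)
(29*(-46))*l(d) = (29*(-46))/(-1 - 8) = -1334/(-9) = -1334*(-⅑) = 1334/9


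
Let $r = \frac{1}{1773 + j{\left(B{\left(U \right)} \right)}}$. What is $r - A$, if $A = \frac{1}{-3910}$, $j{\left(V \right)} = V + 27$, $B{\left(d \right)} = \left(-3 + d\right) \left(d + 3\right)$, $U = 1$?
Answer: $\frac{2851}{3503360} \approx 0.00081379$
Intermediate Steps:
$B{\left(d \right)} = \left(-3 + d\right) \left(3 + d\right)$
$j{\left(V \right)} = 27 + V$
$r = \frac{1}{1792}$ ($r = \frac{1}{1773 + \left(27 - \left(9 - 1^{2}\right)\right)} = \frac{1}{1773 + \left(27 + \left(-9 + 1\right)\right)} = \frac{1}{1773 + \left(27 - 8\right)} = \frac{1}{1773 + 19} = \frac{1}{1792} \approx 0.00055804$)
$A = - \frac{1}{3910} \approx -0.00025575$
$r - A = \frac{1}{1792} - - \frac{1}{3910} = \frac{1}{1792} + \frac{1}{3910} = \frac{2851}{3503360}$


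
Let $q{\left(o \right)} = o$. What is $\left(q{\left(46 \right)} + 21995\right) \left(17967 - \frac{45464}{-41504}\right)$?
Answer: $\frac{2054628495639}{5188} \approx 3.9603 \cdot 10^{8}$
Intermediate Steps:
$\left(q{\left(46 \right)} + 21995\right) \left(17967 - \frac{45464}{-41504}\right) = \left(46 + 21995\right) \left(17967 - \frac{45464}{-41504}\right) = 22041 \left(17967 - - \frac{5683}{5188}\right) = 22041 \left(17967 + \frac{5683}{5188}\right) = 22041 \cdot \frac{93218479}{5188} = \frac{2054628495639}{5188}$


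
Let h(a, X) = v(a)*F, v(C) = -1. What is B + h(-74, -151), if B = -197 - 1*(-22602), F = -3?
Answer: 22408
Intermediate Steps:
h(a, X) = 3 (h(a, X) = -1*(-3) = 3)
B = 22405 (B = -197 + 22602 = 22405)
B + h(-74, -151) = 22405 + 3 = 22408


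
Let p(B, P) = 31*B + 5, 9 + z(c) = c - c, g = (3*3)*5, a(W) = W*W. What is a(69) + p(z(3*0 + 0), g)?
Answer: 4487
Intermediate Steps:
a(W) = W²
g = 45 (g = 9*5 = 45)
z(c) = -9 (z(c) = -9 + (c - c) = -9 + 0 = -9)
p(B, P) = 5 + 31*B
a(69) + p(z(3*0 + 0), g) = 69² + (5 + 31*(-9)) = 4761 + (5 - 279) = 4761 - 274 = 4487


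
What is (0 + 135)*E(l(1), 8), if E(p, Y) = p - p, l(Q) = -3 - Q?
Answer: 0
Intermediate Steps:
E(p, Y) = 0
(0 + 135)*E(l(1), 8) = (0 + 135)*0 = 135*0 = 0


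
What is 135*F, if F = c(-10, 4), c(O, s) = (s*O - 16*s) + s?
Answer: -13500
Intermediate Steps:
c(O, s) = -15*s + O*s (c(O, s) = (O*s - 16*s) + s = (-16*s + O*s) + s = -15*s + O*s)
F = -100 (F = 4*(-15 - 10) = 4*(-25) = -100)
135*F = 135*(-100) = -13500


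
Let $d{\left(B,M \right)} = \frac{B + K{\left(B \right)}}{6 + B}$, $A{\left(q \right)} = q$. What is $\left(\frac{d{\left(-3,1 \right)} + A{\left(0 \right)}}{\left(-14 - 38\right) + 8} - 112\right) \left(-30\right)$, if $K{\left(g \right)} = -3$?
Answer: $\frac{36945}{11} \approx 3358.6$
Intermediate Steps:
$d{\left(B,M \right)} = \frac{-3 + B}{6 + B}$ ($d{\left(B,M \right)} = \frac{B - 3}{6 + B} = \frac{-3 + B}{6 + B}$)
$\left(\frac{d{\left(-3,1 \right)} + A{\left(0 \right)}}{\left(-14 - 38\right) + 8} - 112\right) \left(-30\right) = \left(\frac{\frac{-3 - 3}{6 - 3} + 0}{\left(-14 - 38\right) + 8} - 112\right) \left(-30\right) = \left(\frac{\frac{1}{3} \left(-6\right) + 0}{-52 + 8} - 112\right) \left(-30\right) = \left(\frac{\frac{1}{3} \left(-6\right) + 0}{-44} - 112\right) \left(-30\right) = \left(\left(-2 + 0\right) \left(- \frac{1}{44}\right) - 112\right) \left(-30\right) = \left(\left(-2\right) \left(- \frac{1}{44}\right) - 112\right) \left(-30\right) = \left(\frac{1}{22} - 112\right) \left(-30\right) = \left(- \frac{2463}{22}\right) \left(-30\right) = \frac{36945}{11}$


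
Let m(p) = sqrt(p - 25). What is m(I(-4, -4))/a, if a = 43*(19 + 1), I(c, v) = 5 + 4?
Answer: I/215 ≈ 0.0046512*I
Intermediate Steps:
I(c, v) = 9
a = 860 (a = 43*20 = 860)
m(p) = sqrt(-25 + p)
m(I(-4, -4))/a = sqrt(-25 + 9)/860 = sqrt(-16)*(1/860) = (4*I)*(1/860) = I/215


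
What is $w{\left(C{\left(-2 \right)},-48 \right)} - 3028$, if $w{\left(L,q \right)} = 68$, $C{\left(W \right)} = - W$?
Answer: $-2960$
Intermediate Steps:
$w{\left(C{\left(-2 \right)},-48 \right)} - 3028 = 68 - 3028 = -2960$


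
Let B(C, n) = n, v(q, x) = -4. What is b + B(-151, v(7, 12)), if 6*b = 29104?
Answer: 14540/3 ≈ 4846.7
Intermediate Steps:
b = 14552/3 (b = (⅙)*29104 = 14552/3 ≈ 4850.7)
b + B(-151, v(7, 12)) = 14552/3 - 4 = 14540/3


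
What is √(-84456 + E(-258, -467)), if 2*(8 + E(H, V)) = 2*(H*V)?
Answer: √36022 ≈ 189.79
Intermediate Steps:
E(H, V) = -8 + H*V (E(H, V) = -8 + (2*(H*V))/2 = -8 + (2*H*V)/2 = -8 + H*V)
√(-84456 + E(-258, -467)) = √(-84456 + (-8 - 258*(-467))) = √(-84456 + (-8 + 120486)) = √(-84456 + 120478) = √36022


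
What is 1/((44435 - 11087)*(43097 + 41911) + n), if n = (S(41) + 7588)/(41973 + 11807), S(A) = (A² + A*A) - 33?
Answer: 53780/152458060054437 ≈ 3.5275e-10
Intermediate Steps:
S(A) = -33 + 2*A² (S(A) = (A² + A²) - 33 = 2*A² - 33 = -33 + 2*A²)
n = 10917/53780 (n = ((-33 + 2*41²) + 7588)/(41973 + 11807) = ((-33 + 2*1681) + 7588)/53780 = ((-33 + 3362) + 7588)*(1/53780) = (3329 + 7588)*(1/53780) = 10917*(1/53780) = 10917/53780 ≈ 0.20299)
1/((44435 - 11087)*(43097 + 41911) + n) = 1/((44435 - 11087)*(43097 + 41911) + 10917/53780) = 1/(33348*85008 + 10917/53780) = 1/(2834846784 + 10917/53780) = 1/(152458060054437/53780) = 53780/152458060054437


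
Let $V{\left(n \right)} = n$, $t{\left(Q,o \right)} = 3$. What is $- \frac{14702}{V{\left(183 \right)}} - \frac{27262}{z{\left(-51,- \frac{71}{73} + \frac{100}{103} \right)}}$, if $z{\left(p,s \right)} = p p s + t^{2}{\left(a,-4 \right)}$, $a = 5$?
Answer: $- \frac{6334944215}{1032669} \approx -6134.5$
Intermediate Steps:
$z{\left(p,s \right)} = 9 + s p^{2}$ ($z{\left(p,s \right)} = p p s + 3^{2} = p^{2} s + 9 = s p^{2} + 9 = 9 + s p^{2}$)
$- \frac{14702}{V{\left(183 \right)}} - \frac{27262}{z{\left(-51,- \frac{71}{73} + \frac{100}{103} \right)}} = - \frac{14702}{183} - \frac{27262}{9 + \left(- \frac{71}{73} + \frac{100}{103}\right) \left(-51\right)^{2}} = \left(-14702\right) \frac{1}{183} - \frac{27262}{9 + \left(\left(-71\right) \frac{1}{73} + 100 \cdot \frac{1}{103}\right) 2601} = - \frac{14702}{183} - \frac{27262}{9 + \left(- \frac{71}{73} + \frac{100}{103}\right) 2601} = - \frac{14702}{183} - \frac{27262}{9 - \frac{33813}{7519}} = - \frac{14702}{183} - \frac{27262}{\frac{33858}{7519}} = - \frac{14702}{183} - \frac{102491489}{16929} = - \frac{6334944215}{1032669}$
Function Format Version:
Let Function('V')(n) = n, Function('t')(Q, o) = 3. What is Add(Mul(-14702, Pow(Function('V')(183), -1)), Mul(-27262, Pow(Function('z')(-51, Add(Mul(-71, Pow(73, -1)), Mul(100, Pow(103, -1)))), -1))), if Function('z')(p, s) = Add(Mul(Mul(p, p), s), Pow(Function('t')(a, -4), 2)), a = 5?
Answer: Rational(-6334944215, 1032669) ≈ -6134.5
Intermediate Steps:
Function('z')(p, s) = Add(9, Mul(s, Pow(p, 2))) (Function('z')(p, s) = Add(Mul(Mul(p, p), s), Pow(3, 2)) = Add(Mul(Pow(p, 2), s), 9) = Add(Mul(s, Pow(p, 2)), 9) = Add(9, Mul(s, Pow(p, 2))))
Add(Mul(-14702, Pow(Function('V')(183), -1)), Mul(-27262, Pow(Function('z')(-51, Add(Mul(-71, Pow(73, -1)), Mul(100, Pow(103, -1)))), -1))) = Add(Mul(-14702, Pow(183, -1)), Mul(-27262, Pow(Add(9, Mul(Add(Mul(-71, Pow(73, -1)), Mul(100, Pow(103, -1))), Pow(-51, 2))), -1))) = Add(Mul(-14702, Rational(1, 183)), Mul(-27262, Pow(Add(9, Mul(Add(Mul(-71, Rational(1, 73)), Mul(100, Rational(1, 103))), 2601)), -1))) = Add(Rational(-14702, 183), Mul(-27262, Pow(Add(9, Mul(Add(Rational(-71, 73), Rational(100, 103)), 2601)), -1))) = Add(Rational(-14702, 183), Mul(-27262, Pow(Add(9, Mul(Rational(-13, 7519), 2601)), -1))) = Add(Rational(-14702, 183), Mul(-27262, Pow(Add(9, Rational(-33813, 7519)), -1))) = Add(Rational(-14702, 183), Mul(-27262, Pow(Rational(33858, 7519), -1))) = Add(Rational(-14702, 183), Mul(-27262, Rational(7519, 33858))) = Add(Rational(-14702, 183), Rational(-102491489, 16929)) = Rational(-6334944215, 1032669)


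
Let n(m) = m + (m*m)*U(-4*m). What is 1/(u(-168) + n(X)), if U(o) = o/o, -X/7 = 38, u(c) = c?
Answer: 1/70322 ≈ 1.4220e-5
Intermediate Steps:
X = -266 (X = -7*38 = -266)
U(o) = 1
n(m) = m + m² (n(m) = m + (m*m)*1 = m + m²*1 = m + m²)
1/(u(-168) + n(X)) = 1/(-168 - 266*(1 - 266)) = 1/(-168 - 266*(-265)) = 1/(-168 + 70490) = 1/70322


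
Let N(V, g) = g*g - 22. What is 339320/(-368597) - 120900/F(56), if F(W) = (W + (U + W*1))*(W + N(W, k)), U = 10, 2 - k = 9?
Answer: -23999665810/1866206611 ≈ -12.860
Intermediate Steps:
k = -7 (k = 2 - 1*9 = 2 - 9 = -7)
N(V, g) = -22 + g² (N(V, g) = g² - 22 = -22 + g²)
F(W) = (10 + 2*W)*(27 + W) (F(W) = (W + (10 + W*1))*(W + (-22 + (-7)²)) = (W + (10 + W))*(W + (-22 + 49)) = (10 + 2*W)*(W + 27) = (10 + 2*W)*(27 + W))
339320/(-368597) - 120900/F(56) = 339320/(-368597) - 120900/(270 + 2*56² + 64*56) = 339320*(-1/368597) - 120900/(270 + 2*3136 + 3584) = -339320/368597 - 120900/(270 + 6272 + 3584) = -339320/368597 - 120900/10126 = -339320/368597 - 120900*1/10126 = -339320/368597 - 60450/5063 = -23999665810/1866206611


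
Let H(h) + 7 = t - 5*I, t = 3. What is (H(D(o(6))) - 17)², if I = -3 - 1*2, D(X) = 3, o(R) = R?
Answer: 16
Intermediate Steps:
I = -5 (I = -3 - 2 = -5)
H(h) = 21 (H(h) = -7 + (3 - 5*(-5)) = -7 + (3 + 25) = -7 + 28 = 21)
(H(D(o(6))) - 17)² = (21 - 17)² = 4² = 16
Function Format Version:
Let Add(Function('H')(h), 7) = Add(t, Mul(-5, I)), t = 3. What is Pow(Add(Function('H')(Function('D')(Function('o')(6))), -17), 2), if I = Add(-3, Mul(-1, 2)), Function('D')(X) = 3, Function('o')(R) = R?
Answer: 16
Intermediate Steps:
I = -5 (I = Add(-3, -2) = -5)
Function('H')(h) = 21 (Function('H')(h) = Add(-7, Add(3, Mul(-5, -5))) = Add(-7, Add(3, 25)) = Add(-7, 28) = 21)
Pow(Add(Function('H')(Function('D')(Function('o')(6))), -17), 2) = Pow(Add(21, -17), 2) = Pow(4, 2) = 16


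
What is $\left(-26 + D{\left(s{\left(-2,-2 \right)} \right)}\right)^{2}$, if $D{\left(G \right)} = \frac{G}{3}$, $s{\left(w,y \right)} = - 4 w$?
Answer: $\frac{4900}{9} \approx 544.44$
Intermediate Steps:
$D{\left(G \right)} = \frac{G}{3}$ ($D{\left(G \right)} = G \frac{1}{3} = \frac{G}{3}$)
$\left(-26 + D{\left(s{\left(-2,-2 \right)} \right)}\right)^{2} = \left(-26 + \frac{\left(-4\right) \left(-2\right)}{3}\right)^{2} = \left(-26 + \frac{1}{3} \cdot 8\right)^{2} = \left(-26 + \frac{8}{3}\right)^{2} = \left(- \frac{70}{3}\right)^{2} = \frac{4900}{9}$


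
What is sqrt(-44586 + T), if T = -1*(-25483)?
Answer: I*sqrt(19103) ≈ 138.21*I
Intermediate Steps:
T = 25483
sqrt(-44586 + T) = sqrt(-44586 + 25483) = sqrt(-19103) = I*sqrt(19103)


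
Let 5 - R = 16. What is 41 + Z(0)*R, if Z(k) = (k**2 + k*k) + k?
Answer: 41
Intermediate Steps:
R = -11 (R = 5 - 1*16 = 5 - 16 = -11)
Z(k) = k + 2*k**2 (Z(k) = (k**2 + k**2) + k = 2*k**2 + k = k + 2*k**2)
41 + Z(0)*R = 41 + (0*(1 + 2*0))*(-11) = 41 + (0*(1 + 0))*(-11) = 41 + (0*1)*(-11) = 41 + 0*(-11) = 41 + 0 = 41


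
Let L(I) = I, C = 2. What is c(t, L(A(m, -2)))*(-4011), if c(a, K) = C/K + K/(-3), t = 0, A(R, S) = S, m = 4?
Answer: 1337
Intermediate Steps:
c(a, K) = 2/K - K/3 (c(a, K) = 2/K + K/(-3) = 2/K + K*(-1/3) = 2/K - K/3)
c(t, L(A(m, -2)))*(-4011) = (2/(-2) - 1/3*(-2))*(-4011) = (2*(-1/2) + 2/3)*(-4011) = (-1 + 2/3)*(-4011) = -1/3*(-4011) = 1337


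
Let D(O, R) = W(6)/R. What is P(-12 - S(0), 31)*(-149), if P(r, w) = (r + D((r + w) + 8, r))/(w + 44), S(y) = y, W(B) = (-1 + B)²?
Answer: 25181/900 ≈ 27.979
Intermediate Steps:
D(O, R) = 25/R (D(O, R) = (-1 + 6)²/R = 5²/R = 25/R)
P(r, w) = (r + 25/r)/(44 + w) (P(r, w) = (r + 25/r)/(w + 44) = (r + 25/r)/(44 + w))
P(-12 - S(0), 31)*(-149) = ((25 + (-12 - 1*0)²)/((-12 - 1*0)*(44 + 31)))*(-149) = ((25 + (-12 + 0)²)/((-12 + 0)*75))*(-149) = ((1/75)*(25 + (-12)²)/(-12))*(-149) = -1/12*1/75*(25 + 144)*(-149) = -1/12*1/75*169*(-149) = -169/900*(-149) = 25181/900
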